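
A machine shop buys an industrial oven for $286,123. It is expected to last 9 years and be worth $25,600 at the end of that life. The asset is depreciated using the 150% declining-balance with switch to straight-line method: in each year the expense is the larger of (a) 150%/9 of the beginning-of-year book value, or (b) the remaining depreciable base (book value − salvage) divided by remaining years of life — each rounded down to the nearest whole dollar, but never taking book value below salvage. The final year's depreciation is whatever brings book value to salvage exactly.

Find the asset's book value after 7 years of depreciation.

$70,294

Depreciable base = $286,123 − $25,600 = $260,523.
Year 1: DB = ⌊$286,123 × 150%/9⌋ = $47,687; SL = ⌊$260,523/9⌋ = $28,947 → take DB $47,687. Book value $238,436.
Year 2: DB = ⌊$238,436 × 150%/9⌋ = $39,739; SL = ⌊$212,836/8⌋ = $26,604 → take DB $39,739. Book value $198,697.
Year 3: DB = ⌊$198,697 × 150%/9⌋ = $33,116; SL = ⌊$173,097/7⌋ = $24,728 → take DB $33,116. Book value $165,581.
Year 4: DB = ⌊$165,581 × 150%/9⌋ = $27,596; SL = ⌊$139,981/6⌋ = $23,330 → take DB $27,596. Book value $137,985.
Year 5: DB = ⌊$137,985 × 150%/9⌋ = $22,997; SL = ⌊$112,385/5⌋ = $22,477 → take DB $22,997. Book value $114,988.
Year 6: DB = ⌊$114,988 × 150%/9⌋ = $19,164; SL = ⌊$89,388/4⌋ = $22,347 → take SL $22,347. Book value $92,641.
Year 7: DB = ⌊$92,641 × 150%/9⌋ = $15,440; SL = ⌊$67,041/3⌋ = $22,347 → take SL $22,347. Book value $70,294.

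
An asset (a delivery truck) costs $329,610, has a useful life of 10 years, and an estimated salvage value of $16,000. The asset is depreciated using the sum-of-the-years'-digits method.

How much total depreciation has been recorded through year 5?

Depreciable base = $329,610 − $16,000 = $313,610.
Sum of the years' digits = 10+9+8+7+6+5+4+3+2+1 = 55.
Year 1: $313,610 × 10/55 = $57,020. Book value $272,590.
Year 2: $313,610 × 9/55 = $51,318. Book value $221,272.
Year 3: $313,610 × 8/55 = $45,616. Book value $175,656.
Year 4: $313,610 × 7/55 = $39,914. Book value $135,742.
Year 5: $313,610 × 6/55 = $34,212. Book value $101,530.
Accumulated through year 5 = $329,610 − $101,530 = $228,080.

$228,080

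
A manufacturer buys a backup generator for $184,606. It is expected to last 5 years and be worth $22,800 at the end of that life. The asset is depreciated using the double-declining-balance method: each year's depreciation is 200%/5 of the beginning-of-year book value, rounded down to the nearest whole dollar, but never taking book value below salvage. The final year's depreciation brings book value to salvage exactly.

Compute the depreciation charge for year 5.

$1,126

Depreciable base = $184,606 − $22,800 = $161,806.
Year 1: ⌊$184,606 × 200%/5⌋ = $73,842. Book value $110,764.
Year 2: ⌊$110,764 × 200%/5⌋ = $44,305. Book value $66,459.
Year 3: ⌊$66,459 × 200%/5⌋ = $26,583. Book value $39,876.
Year 4: ⌊$39,876 × 200%/5⌋ = $15,950. Book value $23,926.
Year 5 (final): $23,926 − $22,800 = $1,126. Book value $22,800.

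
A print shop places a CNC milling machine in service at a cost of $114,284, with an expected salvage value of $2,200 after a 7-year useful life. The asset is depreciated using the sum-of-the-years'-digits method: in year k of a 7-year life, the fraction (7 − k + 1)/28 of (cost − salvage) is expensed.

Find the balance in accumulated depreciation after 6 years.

Depreciable base = $114,284 − $2,200 = $112,084.
Sum of the years' digits = 7+6+5+4+3+2+1 = 28.
Year 1: $112,084 × 7/28 = $28,021. Book value $86,263.
Year 2: $112,084 × 6/28 = $24,018. Book value $62,245.
Year 3: $112,084 × 5/28 = $20,015. Book value $42,230.
Year 4: $112,084 × 4/28 = $16,012. Book value $26,218.
Year 5: $112,084 × 3/28 = $12,009. Book value $14,209.
Year 6: $112,084 × 2/28 = $8,006. Book value $6,203.
Accumulated through year 6 = $114,284 − $6,203 = $108,081.

$108,081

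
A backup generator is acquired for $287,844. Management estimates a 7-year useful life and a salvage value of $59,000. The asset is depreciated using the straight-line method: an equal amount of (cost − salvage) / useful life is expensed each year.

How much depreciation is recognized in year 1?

$32,692

Depreciable base = $287,844 − $59,000 = $228,844.
Annual expense = $228,844 / 7 = $32,692.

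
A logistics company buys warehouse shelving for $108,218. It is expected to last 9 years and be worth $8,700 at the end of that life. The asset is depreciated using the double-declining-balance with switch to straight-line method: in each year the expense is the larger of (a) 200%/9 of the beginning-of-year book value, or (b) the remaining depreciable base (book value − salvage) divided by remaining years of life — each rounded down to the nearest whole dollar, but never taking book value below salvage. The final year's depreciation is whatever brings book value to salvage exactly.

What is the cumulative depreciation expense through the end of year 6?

$84,260

Depreciable base = $108,218 − $8,700 = $99,518.
Year 1: DB = ⌊$108,218 × 200%/9⌋ = $24,048; SL = ⌊$99,518/9⌋ = $11,057 → take DB $24,048. Book value $84,170.
Year 2: DB = ⌊$84,170 × 200%/9⌋ = $18,704; SL = ⌊$75,470/8⌋ = $9,433 → take DB $18,704. Book value $65,466.
Year 3: DB = ⌊$65,466 × 200%/9⌋ = $14,548; SL = ⌊$56,766/7⌋ = $8,109 → take DB $14,548. Book value $50,918.
Year 4: DB = ⌊$50,918 × 200%/9⌋ = $11,315; SL = ⌊$42,218/6⌋ = $7,036 → take DB $11,315. Book value $39,603.
Year 5: DB = ⌊$39,603 × 200%/9⌋ = $8,800; SL = ⌊$30,903/5⌋ = $6,180 → take DB $8,800. Book value $30,803.
Year 6: DB = ⌊$30,803 × 200%/9⌋ = $6,845; SL = ⌊$22,103/4⌋ = $5,525 → take DB $6,845. Book value $23,958.
Accumulated through year 6 = $108,218 − $23,958 = $84,260.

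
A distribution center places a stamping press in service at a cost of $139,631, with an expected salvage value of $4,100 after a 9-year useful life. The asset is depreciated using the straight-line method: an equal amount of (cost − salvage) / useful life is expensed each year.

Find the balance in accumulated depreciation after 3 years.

$45,177

Depreciable base = $139,631 − $4,100 = $135,531.
Annual expense = $135,531 / 9 = $15,059.
End of year 1: book value $124,572.
End of year 2: book value $109,513.
End of year 3: book value $94,454.
Accumulated through year 3 = $139,631 − $94,454 = $45,177.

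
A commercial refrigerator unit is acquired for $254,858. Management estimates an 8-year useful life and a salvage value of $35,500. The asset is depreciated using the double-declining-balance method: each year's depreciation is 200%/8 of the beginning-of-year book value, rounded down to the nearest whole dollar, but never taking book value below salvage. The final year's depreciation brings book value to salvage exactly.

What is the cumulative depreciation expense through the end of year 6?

$209,498

Depreciable base = $254,858 − $35,500 = $219,358.
Year 1: ⌊$254,858 × 200%/8⌋ = $63,714. Book value $191,144.
Year 2: ⌊$191,144 × 200%/8⌋ = $47,786. Book value $143,358.
Year 3: ⌊$143,358 × 200%/8⌋ = $35,839. Book value $107,519.
Year 4: ⌊$107,519 × 200%/8⌋ = $26,879. Book value $80,640.
Year 5: ⌊$80,640 × 200%/8⌋ = $20,160. Book value $60,480.
Year 6: ⌊$60,480 × 200%/8⌋ = $15,120. Book value $45,360.
Accumulated through year 6 = $254,858 − $45,360 = $209,498.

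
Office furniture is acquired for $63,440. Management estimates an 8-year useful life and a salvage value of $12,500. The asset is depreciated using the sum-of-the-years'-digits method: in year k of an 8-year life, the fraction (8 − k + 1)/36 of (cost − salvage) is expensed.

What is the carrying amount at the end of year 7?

Depreciable base = $63,440 − $12,500 = $50,940.
Sum of the years' digits = 8+7+6+5+4+3+2+1 = 36.
Year 1: $50,940 × 8/36 = $11,320. Book value $52,120.
Year 2: $50,940 × 7/36 = $9,905. Book value $42,215.
Year 3: $50,940 × 6/36 = $8,490. Book value $33,725.
Year 4: $50,940 × 5/36 = $7,075. Book value $26,650.
Year 5: $50,940 × 4/36 = $5,660. Book value $20,990.
Year 6: $50,940 × 3/36 = $4,245. Book value $16,745.
Year 7: $50,940 × 2/36 = $2,830. Book value $13,915.

$13,915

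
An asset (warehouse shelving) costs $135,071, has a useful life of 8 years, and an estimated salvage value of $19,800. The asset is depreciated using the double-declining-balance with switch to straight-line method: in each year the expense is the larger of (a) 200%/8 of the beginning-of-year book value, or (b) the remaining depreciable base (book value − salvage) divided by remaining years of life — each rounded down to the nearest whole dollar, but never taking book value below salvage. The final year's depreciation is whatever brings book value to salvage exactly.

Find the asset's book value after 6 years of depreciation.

$24,041

Depreciable base = $135,071 − $19,800 = $115,271.
Year 1: DB = ⌊$135,071 × 200%/8⌋ = $33,767; SL = ⌊$115,271/8⌋ = $14,408 → take DB $33,767. Book value $101,304.
Year 2: DB = ⌊$101,304 × 200%/8⌋ = $25,326; SL = ⌊$81,504/7⌋ = $11,643 → take DB $25,326. Book value $75,978.
Year 3: DB = ⌊$75,978 × 200%/8⌋ = $18,994; SL = ⌊$56,178/6⌋ = $9,363 → take DB $18,994. Book value $56,984.
Year 4: DB = ⌊$56,984 × 200%/8⌋ = $14,246; SL = ⌊$37,184/5⌋ = $7,436 → take DB $14,246. Book value $42,738.
Year 5: DB = ⌊$42,738 × 200%/8⌋ = $10,684; SL = ⌊$22,938/4⌋ = $5,734 → take DB $10,684. Book value $32,054.
Year 6: DB = ⌊$32,054 × 200%/8⌋ = $8,013; SL = ⌊$12,254/3⌋ = $4,084 → take DB $8,013. Book value $24,041.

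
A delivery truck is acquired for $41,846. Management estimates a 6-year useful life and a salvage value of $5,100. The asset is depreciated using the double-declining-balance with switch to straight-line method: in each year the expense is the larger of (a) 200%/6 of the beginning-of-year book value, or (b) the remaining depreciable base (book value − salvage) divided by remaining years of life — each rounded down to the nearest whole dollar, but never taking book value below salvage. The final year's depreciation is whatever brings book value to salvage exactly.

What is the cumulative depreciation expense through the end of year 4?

$33,579

Depreciable base = $41,846 − $5,100 = $36,746.
Year 1: DB = ⌊$41,846 × 200%/6⌋ = $13,948; SL = ⌊$36,746/6⌋ = $6,124 → take DB $13,948. Book value $27,898.
Year 2: DB = ⌊$27,898 × 200%/6⌋ = $9,299; SL = ⌊$22,798/5⌋ = $4,559 → take DB $9,299. Book value $18,599.
Year 3: DB = ⌊$18,599 × 200%/6⌋ = $6,199; SL = ⌊$13,499/4⌋ = $3,374 → take DB $6,199. Book value $12,400.
Year 4: DB = ⌊$12,400 × 200%/6⌋ = $4,133; SL = ⌊$7,300/3⌋ = $2,433 → take DB $4,133. Book value $8,267.
Accumulated through year 4 = $41,846 − $8,267 = $33,579.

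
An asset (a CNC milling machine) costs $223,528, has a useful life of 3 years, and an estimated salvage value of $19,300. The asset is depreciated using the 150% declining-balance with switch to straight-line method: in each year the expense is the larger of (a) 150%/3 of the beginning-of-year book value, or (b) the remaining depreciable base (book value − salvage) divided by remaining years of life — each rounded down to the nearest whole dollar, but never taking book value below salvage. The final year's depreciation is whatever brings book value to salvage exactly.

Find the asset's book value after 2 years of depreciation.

$55,882

Depreciable base = $223,528 − $19,300 = $204,228.
Year 1: DB = ⌊$223,528 × 150%/3⌋ = $111,764; SL = ⌊$204,228/3⌋ = $68,076 → take DB $111,764. Book value $111,764.
Year 2: DB = ⌊$111,764 × 150%/3⌋ = $55,882; SL = ⌊$92,464/2⌋ = $46,232 → take DB $55,882. Book value $55,882.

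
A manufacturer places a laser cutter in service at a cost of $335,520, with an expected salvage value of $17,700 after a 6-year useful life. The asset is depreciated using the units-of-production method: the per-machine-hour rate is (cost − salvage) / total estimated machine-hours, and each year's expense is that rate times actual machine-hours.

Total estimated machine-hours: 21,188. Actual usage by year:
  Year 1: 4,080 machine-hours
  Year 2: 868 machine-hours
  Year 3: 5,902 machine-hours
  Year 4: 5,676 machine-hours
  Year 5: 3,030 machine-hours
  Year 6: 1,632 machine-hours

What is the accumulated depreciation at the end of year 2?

$74,220

Depreciable base = $335,520 − $17,700 = $317,820.
Rate = $317,820 / 21,188 machine-hours = $15 per machine-hour.
Year 1: 4,080 × $15 = $61,200. Book value $274,320.
Year 2: 868 × $15 = $13,020. Book value $261,300.
Accumulated through year 2 = $335,520 − $261,300 = $74,220.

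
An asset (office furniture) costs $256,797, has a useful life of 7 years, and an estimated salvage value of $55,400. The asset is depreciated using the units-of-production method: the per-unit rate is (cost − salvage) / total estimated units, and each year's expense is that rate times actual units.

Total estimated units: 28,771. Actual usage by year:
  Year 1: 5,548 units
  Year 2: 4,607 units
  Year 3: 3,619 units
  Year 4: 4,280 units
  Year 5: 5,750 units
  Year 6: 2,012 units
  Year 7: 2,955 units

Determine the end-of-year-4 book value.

Depreciable base = $256,797 − $55,400 = $201,397.
Rate = $201,397 / 28,771 units = $7 per unit.
Year 1: 5,548 × $7 = $38,836. Book value $217,961.
Year 2: 4,607 × $7 = $32,249. Book value $185,712.
Year 3: 3,619 × $7 = $25,333. Book value $160,379.
Year 4: 4,280 × $7 = $29,960. Book value $130,419.

$130,419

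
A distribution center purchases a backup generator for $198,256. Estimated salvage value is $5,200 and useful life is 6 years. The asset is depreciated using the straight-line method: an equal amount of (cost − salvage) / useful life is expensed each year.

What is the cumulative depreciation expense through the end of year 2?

$64,352

Depreciable base = $198,256 − $5,200 = $193,056.
Annual expense = $193,056 / 6 = $32,176.
End of year 1: book value $166,080.
End of year 2: book value $133,904.
Accumulated through year 2 = $198,256 − $133,904 = $64,352.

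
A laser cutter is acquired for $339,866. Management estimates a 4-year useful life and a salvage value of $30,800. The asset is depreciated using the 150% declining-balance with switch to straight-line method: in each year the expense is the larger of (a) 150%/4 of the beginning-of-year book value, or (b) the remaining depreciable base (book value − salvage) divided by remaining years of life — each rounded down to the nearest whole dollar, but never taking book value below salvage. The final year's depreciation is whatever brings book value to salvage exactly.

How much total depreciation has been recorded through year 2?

Depreciable base = $339,866 − $30,800 = $309,066.
Year 1: DB = ⌊$339,866 × 150%/4⌋ = $127,449; SL = ⌊$309,066/4⌋ = $77,266 → take DB $127,449. Book value $212,417.
Year 2: DB = ⌊$212,417 × 150%/4⌋ = $79,656; SL = ⌊$181,617/3⌋ = $60,539 → take DB $79,656. Book value $132,761.
Accumulated through year 2 = $339,866 − $132,761 = $207,105.

$207,105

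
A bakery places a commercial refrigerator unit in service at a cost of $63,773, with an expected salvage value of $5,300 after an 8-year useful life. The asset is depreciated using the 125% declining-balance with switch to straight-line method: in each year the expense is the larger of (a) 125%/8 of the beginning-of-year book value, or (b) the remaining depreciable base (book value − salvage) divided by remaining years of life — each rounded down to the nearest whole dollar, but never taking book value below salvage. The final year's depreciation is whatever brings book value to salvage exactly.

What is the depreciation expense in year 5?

$6,601

Depreciable base = $63,773 − $5,300 = $58,473.
Year 1: DB = ⌊$63,773 × 125%/8⌋ = $9,964; SL = ⌊$58,473/8⌋ = $7,309 → take DB $9,964. Book value $53,809.
Year 2: DB = ⌊$53,809 × 125%/8⌋ = $8,407; SL = ⌊$48,509/7⌋ = $6,929 → take DB $8,407. Book value $45,402.
Year 3: DB = ⌊$45,402 × 125%/8⌋ = $7,094; SL = ⌊$40,102/6⌋ = $6,683 → take DB $7,094. Book value $38,308.
Year 4: DB = ⌊$38,308 × 125%/8⌋ = $5,985; SL = ⌊$33,008/5⌋ = $6,601 → take SL $6,601. Book value $31,707.
Year 5: DB = ⌊$31,707 × 125%/8⌋ = $4,954; SL = ⌊$26,407/4⌋ = $6,601 → take SL $6,601. Book value $25,106.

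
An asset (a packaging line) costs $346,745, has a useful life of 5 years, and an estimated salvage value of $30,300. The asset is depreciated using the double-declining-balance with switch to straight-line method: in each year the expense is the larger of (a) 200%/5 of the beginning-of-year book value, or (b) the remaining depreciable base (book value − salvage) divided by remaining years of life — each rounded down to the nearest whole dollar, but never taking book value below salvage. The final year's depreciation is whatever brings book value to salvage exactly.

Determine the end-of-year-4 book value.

Depreciable base = $346,745 − $30,300 = $316,445.
Year 1: DB = ⌊$346,745 × 200%/5⌋ = $138,698; SL = ⌊$316,445/5⌋ = $63,289 → take DB $138,698. Book value $208,047.
Year 2: DB = ⌊$208,047 × 200%/5⌋ = $83,218; SL = ⌊$177,747/4⌋ = $44,436 → take DB $83,218. Book value $124,829.
Year 3: DB = ⌊$124,829 × 200%/5⌋ = $49,931; SL = ⌊$94,529/3⌋ = $31,509 → take DB $49,931. Book value $74,898.
Year 4: DB = ⌊$74,898 × 200%/5⌋ = $29,959; SL = ⌊$44,598/2⌋ = $22,299 → take DB $29,959. Book value $44,939.

$44,939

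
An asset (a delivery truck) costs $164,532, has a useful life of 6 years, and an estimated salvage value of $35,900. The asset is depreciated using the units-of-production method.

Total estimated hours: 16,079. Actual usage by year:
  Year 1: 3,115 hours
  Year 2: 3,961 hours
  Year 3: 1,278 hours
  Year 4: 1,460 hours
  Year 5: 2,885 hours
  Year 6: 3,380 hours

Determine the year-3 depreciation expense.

$10,224

Depreciable base = $164,532 − $35,900 = $128,632.
Rate = $128,632 / 16,079 hours = $8 per hour.
Year 1: 3,115 × $8 = $24,920. Book value $139,612.
Year 2: 3,961 × $8 = $31,688. Book value $107,924.
Year 3: 1,278 × $8 = $10,224. Book value $97,700.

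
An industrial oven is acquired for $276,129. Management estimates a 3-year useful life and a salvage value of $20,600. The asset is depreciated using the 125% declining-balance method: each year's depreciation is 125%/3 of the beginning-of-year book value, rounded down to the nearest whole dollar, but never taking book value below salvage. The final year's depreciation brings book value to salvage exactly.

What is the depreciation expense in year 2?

$67,115

Depreciable base = $276,129 − $20,600 = $255,529.
Year 1: ⌊$276,129 × 125%/3⌋ = $115,053. Book value $161,076.
Year 2: ⌊$161,076 × 125%/3⌋ = $67,115. Book value $93,961.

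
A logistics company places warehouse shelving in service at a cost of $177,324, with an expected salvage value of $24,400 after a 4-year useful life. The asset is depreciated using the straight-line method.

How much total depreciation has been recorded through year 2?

$76,462

Depreciable base = $177,324 − $24,400 = $152,924.
Annual expense = $152,924 / 4 = $38,231.
End of year 1: book value $139,093.
End of year 2: book value $100,862.
Accumulated through year 2 = $177,324 − $100,862 = $76,462.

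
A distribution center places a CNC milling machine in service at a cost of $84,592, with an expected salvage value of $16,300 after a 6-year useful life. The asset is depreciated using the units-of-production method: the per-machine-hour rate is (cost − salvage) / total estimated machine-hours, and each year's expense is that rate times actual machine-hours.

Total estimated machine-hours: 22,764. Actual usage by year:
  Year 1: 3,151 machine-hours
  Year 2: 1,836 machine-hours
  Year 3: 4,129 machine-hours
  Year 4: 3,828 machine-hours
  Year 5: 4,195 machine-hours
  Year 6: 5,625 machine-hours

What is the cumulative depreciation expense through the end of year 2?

$14,961

Depreciable base = $84,592 − $16,300 = $68,292.
Rate = $68,292 / 22,764 machine-hours = $3 per machine-hour.
Year 1: 3,151 × $3 = $9,453. Book value $75,139.
Year 2: 1,836 × $3 = $5,508. Book value $69,631.
Accumulated through year 2 = $84,592 − $69,631 = $14,961.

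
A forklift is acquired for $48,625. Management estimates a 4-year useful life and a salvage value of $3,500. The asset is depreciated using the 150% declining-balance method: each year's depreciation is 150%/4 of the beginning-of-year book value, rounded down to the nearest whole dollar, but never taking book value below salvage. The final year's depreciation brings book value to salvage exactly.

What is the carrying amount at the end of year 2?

$18,995

Depreciable base = $48,625 − $3,500 = $45,125.
Year 1: ⌊$48,625 × 150%/4⌋ = $18,234. Book value $30,391.
Year 2: ⌊$30,391 × 150%/4⌋ = $11,396. Book value $18,995.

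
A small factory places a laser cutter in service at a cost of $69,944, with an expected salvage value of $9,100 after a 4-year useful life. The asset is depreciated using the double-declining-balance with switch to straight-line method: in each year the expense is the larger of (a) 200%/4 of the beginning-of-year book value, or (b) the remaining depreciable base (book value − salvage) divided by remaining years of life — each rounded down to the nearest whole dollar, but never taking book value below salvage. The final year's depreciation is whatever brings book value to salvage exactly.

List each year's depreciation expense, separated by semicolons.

$34,972; $17,486; $8,386; $0

Depreciable base = $69,944 − $9,100 = $60,844.
Year 1: DB = ⌊$69,944 × 200%/4⌋ = $34,972; SL = ⌊$60,844/4⌋ = $15,211 → take DB $34,972. Book value $34,972.
Year 2: DB = ⌊$34,972 × 200%/4⌋ = $17,486; SL = ⌊$25,872/3⌋ = $8,624 → take DB $17,486. Book value $17,486.
Year 3: DB = ⌊$17,486 × 200%/4⌋ = $8,743; SL = ⌊$8,386/2⌋ = $4,193 → take DB $8,743, capped at $8,386. Book value $9,100.
Year 4 (final): $9,100 − $9,100 = $0. Book value $9,100.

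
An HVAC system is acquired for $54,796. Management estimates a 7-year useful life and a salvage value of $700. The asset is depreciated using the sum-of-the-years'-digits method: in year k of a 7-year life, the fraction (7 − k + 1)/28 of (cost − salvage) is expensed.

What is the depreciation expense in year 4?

$7,728

Depreciable base = $54,796 − $700 = $54,096.
Sum of the years' digits = 7+6+5+4+3+2+1 = 28.
Year 1: $54,096 × 7/28 = $13,524. Book value $41,272.
Year 2: $54,096 × 6/28 = $11,592. Book value $29,680.
Year 3: $54,096 × 5/28 = $9,660. Book value $20,020.
Year 4: $54,096 × 4/28 = $7,728. Book value $12,292.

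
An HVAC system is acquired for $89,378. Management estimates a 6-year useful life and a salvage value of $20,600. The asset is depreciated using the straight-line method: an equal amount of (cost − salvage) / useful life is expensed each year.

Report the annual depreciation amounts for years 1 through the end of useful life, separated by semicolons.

$11,463; $11,463; $11,463; $11,463; $11,463; $11,463

Depreciable base = $89,378 − $20,600 = $68,778.
Annual expense = $68,778 / 6 = $11,463.
End of year 1: book value $77,915.
End of year 2: book value $66,452.
End of year 3: book value $54,989.
End of year 4: book value $43,526.
End of year 5: book value $32,063.
End of year 6: book value $20,600.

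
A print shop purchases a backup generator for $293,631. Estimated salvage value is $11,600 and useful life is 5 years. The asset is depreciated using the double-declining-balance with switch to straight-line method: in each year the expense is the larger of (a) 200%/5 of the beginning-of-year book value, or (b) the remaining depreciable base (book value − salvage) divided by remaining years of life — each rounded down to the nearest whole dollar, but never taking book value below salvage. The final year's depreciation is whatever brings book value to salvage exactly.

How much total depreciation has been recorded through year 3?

Depreciable base = $293,631 − $11,600 = $282,031.
Year 1: DB = ⌊$293,631 × 200%/5⌋ = $117,452; SL = ⌊$282,031/5⌋ = $56,406 → take DB $117,452. Book value $176,179.
Year 2: DB = ⌊$176,179 × 200%/5⌋ = $70,471; SL = ⌊$164,579/4⌋ = $41,144 → take DB $70,471. Book value $105,708.
Year 3: DB = ⌊$105,708 × 200%/5⌋ = $42,283; SL = ⌊$94,108/3⌋ = $31,369 → take DB $42,283. Book value $63,425.
Accumulated through year 3 = $293,631 − $63,425 = $230,206.

$230,206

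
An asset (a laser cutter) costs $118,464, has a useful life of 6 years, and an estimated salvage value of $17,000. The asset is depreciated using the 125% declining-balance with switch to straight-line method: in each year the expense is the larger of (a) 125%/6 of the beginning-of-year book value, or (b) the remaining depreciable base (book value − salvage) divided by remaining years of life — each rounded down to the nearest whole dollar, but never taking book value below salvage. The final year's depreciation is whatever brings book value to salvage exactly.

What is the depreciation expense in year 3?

$15,467

Depreciable base = $118,464 − $17,000 = $101,464.
Year 1: DB = ⌊$118,464 × 125%/6⌋ = $24,680; SL = ⌊$101,464/6⌋ = $16,910 → take DB $24,680. Book value $93,784.
Year 2: DB = ⌊$93,784 × 125%/6⌋ = $19,538; SL = ⌊$76,784/5⌋ = $15,356 → take DB $19,538. Book value $74,246.
Year 3: DB = ⌊$74,246 × 125%/6⌋ = $15,467; SL = ⌊$57,246/4⌋ = $14,311 → take DB $15,467. Book value $58,779.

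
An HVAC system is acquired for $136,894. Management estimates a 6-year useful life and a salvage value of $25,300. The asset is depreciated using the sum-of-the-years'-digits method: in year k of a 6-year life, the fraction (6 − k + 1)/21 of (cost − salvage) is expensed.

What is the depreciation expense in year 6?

Depreciable base = $136,894 − $25,300 = $111,594.
Sum of the years' digits = 6+5+4+3+2+1 = 21.
Year 1: $111,594 × 6/21 = $31,884. Book value $105,010.
Year 2: $111,594 × 5/21 = $26,570. Book value $78,440.
Year 3: $111,594 × 4/21 = $21,256. Book value $57,184.
Year 4: $111,594 × 3/21 = $15,942. Book value $41,242.
Year 5: $111,594 × 2/21 = $10,628. Book value $30,614.
Year 6: $111,594 × 1/21 = $5,314. Book value $25,300.

$5,314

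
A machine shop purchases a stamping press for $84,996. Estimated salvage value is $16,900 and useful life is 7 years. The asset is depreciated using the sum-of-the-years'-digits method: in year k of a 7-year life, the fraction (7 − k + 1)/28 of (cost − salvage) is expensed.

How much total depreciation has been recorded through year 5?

Depreciable base = $84,996 − $16,900 = $68,096.
Sum of the years' digits = 7+6+5+4+3+2+1 = 28.
Year 1: $68,096 × 7/28 = $17,024. Book value $67,972.
Year 2: $68,096 × 6/28 = $14,592. Book value $53,380.
Year 3: $68,096 × 5/28 = $12,160. Book value $41,220.
Year 4: $68,096 × 4/28 = $9,728. Book value $31,492.
Year 5: $68,096 × 3/28 = $7,296. Book value $24,196.
Accumulated through year 5 = $84,996 − $24,196 = $60,800.

$60,800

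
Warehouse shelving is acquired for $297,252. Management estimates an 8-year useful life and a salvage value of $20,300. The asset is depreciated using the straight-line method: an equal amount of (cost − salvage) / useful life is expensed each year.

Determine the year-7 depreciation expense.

Depreciable base = $297,252 − $20,300 = $276,952.
Annual expense = $276,952 / 8 = $34,619.

$34,619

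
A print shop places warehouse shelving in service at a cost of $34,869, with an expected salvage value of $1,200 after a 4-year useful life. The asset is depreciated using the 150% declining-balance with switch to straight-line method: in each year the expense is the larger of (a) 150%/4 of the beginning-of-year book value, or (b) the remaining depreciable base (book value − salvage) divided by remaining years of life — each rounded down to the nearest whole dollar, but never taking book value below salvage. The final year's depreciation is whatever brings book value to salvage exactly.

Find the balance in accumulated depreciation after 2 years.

Depreciable base = $34,869 − $1,200 = $33,669.
Year 1: DB = ⌊$34,869 × 150%/4⌋ = $13,075; SL = ⌊$33,669/4⌋ = $8,417 → take DB $13,075. Book value $21,794.
Year 2: DB = ⌊$21,794 × 150%/4⌋ = $8,172; SL = ⌊$20,594/3⌋ = $6,864 → take DB $8,172. Book value $13,622.
Accumulated through year 2 = $34,869 − $13,622 = $21,247.

$21,247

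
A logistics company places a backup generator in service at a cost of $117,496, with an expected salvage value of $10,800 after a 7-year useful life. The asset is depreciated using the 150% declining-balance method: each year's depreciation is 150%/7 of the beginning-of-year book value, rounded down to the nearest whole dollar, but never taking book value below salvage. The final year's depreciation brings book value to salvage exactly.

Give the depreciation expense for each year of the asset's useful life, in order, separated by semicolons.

Depreciable base = $117,496 − $10,800 = $106,696.
Year 1: ⌊$117,496 × 150%/7⌋ = $25,177. Book value $92,319.
Year 2: ⌊$92,319 × 150%/7⌋ = $19,782. Book value $72,537.
Year 3: ⌊$72,537 × 150%/7⌋ = $15,543. Book value $56,994.
Year 4: ⌊$56,994 × 150%/7⌋ = $12,213. Book value $44,781.
Year 5: ⌊$44,781 × 150%/7⌋ = $9,595. Book value $35,186.
Year 6: ⌊$35,186 × 150%/7⌋ = $7,539. Book value $27,647.
Year 7 (final): $27,647 − $10,800 = $16,847. Book value $10,800.

$25,177; $19,782; $15,543; $12,213; $9,595; $7,539; $16,847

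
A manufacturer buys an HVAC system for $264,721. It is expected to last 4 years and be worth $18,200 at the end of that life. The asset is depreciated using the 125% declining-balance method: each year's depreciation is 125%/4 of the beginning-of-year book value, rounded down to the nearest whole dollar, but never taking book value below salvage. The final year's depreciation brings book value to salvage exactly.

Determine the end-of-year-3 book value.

Depreciable base = $264,721 − $18,200 = $246,521.
Year 1: ⌊$264,721 × 125%/4⌋ = $82,725. Book value $181,996.
Year 2: ⌊$181,996 × 125%/4⌋ = $56,873. Book value $125,123.
Year 3: ⌊$125,123 × 125%/4⌋ = $39,100. Book value $86,023.

$86,023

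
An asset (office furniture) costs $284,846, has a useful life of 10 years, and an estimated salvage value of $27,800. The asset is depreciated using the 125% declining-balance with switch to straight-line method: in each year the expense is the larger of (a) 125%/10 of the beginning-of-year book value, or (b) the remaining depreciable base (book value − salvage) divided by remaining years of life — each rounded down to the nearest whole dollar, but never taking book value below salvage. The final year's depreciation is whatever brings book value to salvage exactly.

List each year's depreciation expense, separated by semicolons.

Depreciable base = $284,846 − $27,800 = $257,046.
Year 1: DB = ⌊$284,846 × 125%/10⌋ = $35,605; SL = ⌊$257,046/10⌋ = $25,704 → take DB $35,605. Book value $249,241.
Year 2: DB = ⌊$249,241 × 125%/10⌋ = $31,155; SL = ⌊$221,441/9⌋ = $24,604 → take DB $31,155. Book value $218,086.
Year 3: DB = ⌊$218,086 × 125%/10⌋ = $27,260; SL = ⌊$190,286/8⌋ = $23,785 → take DB $27,260. Book value $190,826.
Year 4: DB = ⌊$190,826 × 125%/10⌋ = $23,853; SL = ⌊$163,026/7⌋ = $23,289 → take DB $23,853. Book value $166,973.
Year 5: DB = ⌊$166,973 × 125%/10⌋ = $20,871; SL = ⌊$139,173/6⌋ = $23,195 → take SL $23,195. Book value $143,778.
Year 6: DB = ⌊$143,778 × 125%/10⌋ = $17,972; SL = ⌊$115,978/5⌋ = $23,195 → take SL $23,195. Book value $120,583.
Year 7: DB = ⌊$120,583 × 125%/10⌋ = $15,072; SL = ⌊$92,783/4⌋ = $23,195 → take SL $23,195. Book value $97,388.
Year 8: DB = ⌊$97,388 × 125%/10⌋ = $12,173; SL = ⌊$69,588/3⌋ = $23,196 → take SL $23,196. Book value $74,192.
Year 9: DB = ⌊$74,192 × 125%/10⌋ = $9,274; SL = ⌊$46,392/2⌋ = $23,196 → take SL $23,196. Book value $50,996.
Year 10 (final): $50,996 − $27,800 = $23,196. Book value $27,800.

$35,605; $31,155; $27,260; $23,853; $23,195; $23,195; $23,195; $23,196; $23,196; $23,196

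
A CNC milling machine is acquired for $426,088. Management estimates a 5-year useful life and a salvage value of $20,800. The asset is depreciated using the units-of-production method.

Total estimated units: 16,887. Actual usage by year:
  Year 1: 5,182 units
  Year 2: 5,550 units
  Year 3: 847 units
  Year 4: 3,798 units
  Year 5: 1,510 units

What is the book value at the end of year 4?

$57,040

Depreciable base = $426,088 − $20,800 = $405,288.
Rate = $405,288 / 16,887 units = $24 per unit.
Year 1: 5,182 × $24 = $124,368. Book value $301,720.
Year 2: 5,550 × $24 = $133,200. Book value $168,520.
Year 3: 847 × $24 = $20,328. Book value $148,192.
Year 4: 3,798 × $24 = $91,152. Book value $57,040.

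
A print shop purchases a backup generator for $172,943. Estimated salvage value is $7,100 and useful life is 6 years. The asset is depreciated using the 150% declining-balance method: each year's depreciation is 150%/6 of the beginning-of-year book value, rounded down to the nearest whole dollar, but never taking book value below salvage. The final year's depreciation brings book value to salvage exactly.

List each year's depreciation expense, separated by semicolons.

$43,235; $32,427; $24,320; $18,240; $13,680; $33,941

Depreciable base = $172,943 − $7,100 = $165,843.
Year 1: ⌊$172,943 × 150%/6⌋ = $43,235. Book value $129,708.
Year 2: ⌊$129,708 × 150%/6⌋ = $32,427. Book value $97,281.
Year 3: ⌊$97,281 × 150%/6⌋ = $24,320. Book value $72,961.
Year 4: ⌊$72,961 × 150%/6⌋ = $18,240. Book value $54,721.
Year 5: ⌊$54,721 × 150%/6⌋ = $13,680. Book value $41,041.
Year 6 (final): $41,041 − $7,100 = $33,941. Book value $7,100.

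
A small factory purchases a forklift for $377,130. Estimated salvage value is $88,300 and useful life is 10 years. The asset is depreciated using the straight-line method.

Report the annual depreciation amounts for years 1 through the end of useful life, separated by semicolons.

$28,883; $28,883; $28,883; $28,883; $28,883; $28,883; $28,883; $28,883; $28,883; $28,883

Depreciable base = $377,130 − $88,300 = $288,830.
Annual expense = $288,830 / 10 = $28,883.
End of year 1: book value $348,247.
End of year 2: book value $319,364.
End of year 3: book value $290,481.
End of year 4: book value $261,598.
End of year 5: book value $232,715.
End of year 6: book value $203,832.
End of year 7: book value $174,949.
End of year 8: book value $146,066.
End of year 9: book value $117,183.
End of year 10: book value $88,300.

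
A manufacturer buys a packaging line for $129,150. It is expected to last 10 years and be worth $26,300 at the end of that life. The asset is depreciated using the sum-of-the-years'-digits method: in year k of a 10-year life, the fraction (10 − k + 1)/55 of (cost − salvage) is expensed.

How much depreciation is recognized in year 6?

Depreciable base = $129,150 − $26,300 = $102,850.
Sum of the years' digits = 10+9+8+7+6+5+4+3+2+1 = 55.
Year 1: $102,850 × 10/55 = $18,700. Book value $110,450.
Year 2: $102,850 × 9/55 = $16,830. Book value $93,620.
Year 3: $102,850 × 8/55 = $14,960. Book value $78,660.
Year 4: $102,850 × 7/55 = $13,090. Book value $65,570.
Year 5: $102,850 × 6/55 = $11,220. Book value $54,350.
Year 6: $102,850 × 5/55 = $9,350. Book value $45,000.

$9,350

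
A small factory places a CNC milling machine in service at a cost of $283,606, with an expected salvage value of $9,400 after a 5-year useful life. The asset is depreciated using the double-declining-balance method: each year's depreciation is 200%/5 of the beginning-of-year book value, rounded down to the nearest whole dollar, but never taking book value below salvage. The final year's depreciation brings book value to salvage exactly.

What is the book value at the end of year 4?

$36,756

Depreciable base = $283,606 − $9,400 = $274,206.
Year 1: ⌊$283,606 × 200%/5⌋ = $113,442. Book value $170,164.
Year 2: ⌊$170,164 × 200%/5⌋ = $68,065. Book value $102,099.
Year 3: ⌊$102,099 × 200%/5⌋ = $40,839. Book value $61,260.
Year 4: ⌊$61,260 × 200%/5⌋ = $24,504. Book value $36,756.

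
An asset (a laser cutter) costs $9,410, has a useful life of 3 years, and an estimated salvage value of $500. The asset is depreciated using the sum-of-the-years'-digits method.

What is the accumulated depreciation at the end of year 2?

Depreciable base = $9,410 − $500 = $8,910.
Sum of the years' digits = 3+2+1 = 6.
Year 1: $8,910 × 3/6 = $4,455. Book value $4,955.
Year 2: $8,910 × 2/6 = $2,970. Book value $1,985.
Accumulated through year 2 = $9,410 − $1,985 = $7,425.

$7,425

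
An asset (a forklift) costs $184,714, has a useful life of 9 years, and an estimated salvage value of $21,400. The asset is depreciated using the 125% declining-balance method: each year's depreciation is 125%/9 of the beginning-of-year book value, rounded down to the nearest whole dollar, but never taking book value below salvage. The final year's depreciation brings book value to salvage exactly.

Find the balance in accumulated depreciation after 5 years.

Depreciable base = $184,714 − $21,400 = $163,314.
Year 1: ⌊$184,714 × 125%/9⌋ = $25,654. Book value $159,060.
Year 2: ⌊$159,060 × 125%/9⌋ = $22,091. Book value $136,969.
Year 3: ⌊$136,969 × 125%/9⌋ = $19,023. Book value $117,946.
Year 4: ⌊$117,946 × 125%/9⌋ = $16,381. Book value $101,565.
Year 5: ⌊$101,565 × 125%/9⌋ = $14,106. Book value $87,459.
Accumulated through year 5 = $184,714 − $87,459 = $97,255.

$97,255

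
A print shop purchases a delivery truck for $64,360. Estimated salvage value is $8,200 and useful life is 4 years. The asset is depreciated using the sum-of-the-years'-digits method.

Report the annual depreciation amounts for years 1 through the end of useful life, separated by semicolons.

Depreciable base = $64,360 − $8,200 = $56,160.
Sum of the years' digits = 4+3+2+1 = 10.
Year 1: $56,160 × 4/10 = $22,464. Book value $41,896.
Year 2: $56,160 × 3/10 = $16,848. Book value $25,048.
Year 3: $56,160 × 2/10 = $11,232. Book value $13,816.
Year 4: $56,160 × 1/10 = $5,616. Book value $8,200.

$22,464; $16,848; $11,232; $5,616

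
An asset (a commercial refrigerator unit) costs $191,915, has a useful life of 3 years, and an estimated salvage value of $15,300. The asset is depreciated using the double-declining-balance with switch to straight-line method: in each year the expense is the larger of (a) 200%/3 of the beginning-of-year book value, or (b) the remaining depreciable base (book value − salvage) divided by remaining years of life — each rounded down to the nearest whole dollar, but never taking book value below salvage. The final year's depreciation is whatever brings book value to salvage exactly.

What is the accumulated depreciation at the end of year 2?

$170,591

Depreciable base = $191,915 − $15,300 = $176,615.
Year 1: DB = ⌊$191,915 × 200%/3⌋ = $127,943; SL = ⌊$176,615/3⌋ = $58,871 → take DB $127,943. Book value $63,972.
Year 2: DB = ⌊$63,972 × 200%/3⌋ = $42,648; SL = ⌊$48,672/2⌋ = $24,336 → take DB $42,648. Book value $21,324.
Accumulated through year 2 = $191,915 − $21,324 = $170,591.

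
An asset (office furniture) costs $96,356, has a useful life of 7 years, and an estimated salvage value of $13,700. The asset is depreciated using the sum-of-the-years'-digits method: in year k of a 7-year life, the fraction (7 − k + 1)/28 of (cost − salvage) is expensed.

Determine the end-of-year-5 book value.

$22,556

Depreciable base = $96,356 − $13,700 = $82,656.
Sum of the years' digits = 7+6+5+4+3+2+1 = 28.
Year 1: $82,656 × 7/28 = $20,664. Book value $75,692.
Year 2: $82,656 × 6/28 = $17,712. Book value $57,980.
Year 3: $82,656 × 5/28 = $14,760. Book value $43,220.
Year 4: $82,656 × 4/28 = $11,808. Book value $31,412.
Year 5: $82,656 × 3/28 = $8,856. Book value $22,556.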